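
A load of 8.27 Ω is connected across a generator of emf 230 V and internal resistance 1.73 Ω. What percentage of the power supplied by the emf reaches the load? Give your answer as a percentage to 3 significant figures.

82.7 %

Both r and R carry the same current, so the power split is just the resistance split: η = R/(R+r).
η = R / (R + r) = 8.27 / (8.27 + 1.73) = 0.8270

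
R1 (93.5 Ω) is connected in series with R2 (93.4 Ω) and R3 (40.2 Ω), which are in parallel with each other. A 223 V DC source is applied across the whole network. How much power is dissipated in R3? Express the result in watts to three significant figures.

Replace R2 and R3 with their parallel equivalent so the circuit becomes R1 in series with R_p.
R_p = (93.4×40.2)/(93.4+40.2) = 28.10 Ω
R_total = 93.5 + 28.10 = 121.6 Ω
I = V / R_total = 223 / 121.6 = 1.834 A
Voltage across the parallel pair: V_p = I × R_p = 1.834 × 28.10 = 51.54 V
With V_p across R3, its power is V_p²/R3.
P_R3 = (51.54)² / 40.2 = 66.07 W

66.1 W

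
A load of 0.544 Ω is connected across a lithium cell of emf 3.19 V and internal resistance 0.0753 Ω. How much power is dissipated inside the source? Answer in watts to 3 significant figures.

2.00 W

Internal loss is I²r, with I set by the total series resistance r+R.
I = ε / (r + R) = 3.19 / (0.0753 + 0.544) = 5.151 A
P_int = I² r = (5.151)² × 0.0753 = 1.998 W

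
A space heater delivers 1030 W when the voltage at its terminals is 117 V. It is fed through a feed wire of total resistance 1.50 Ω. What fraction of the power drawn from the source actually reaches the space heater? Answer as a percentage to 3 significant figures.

89.9 %

I = P / V = 1030 / 117 = 8.803 A through the feed wire.
P_line = I² R_line = (8.803)² × 1.50 = 116.3 W
P_source = P_load + P_line = 1030 + 116.3 = 1146 W
η = P_load / P_source = 1030 / 1146 = 0.8986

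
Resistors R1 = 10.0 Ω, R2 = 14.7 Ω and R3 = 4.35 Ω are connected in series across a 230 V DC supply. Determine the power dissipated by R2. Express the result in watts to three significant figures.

In a series string the same current flows through every resistor — find that current, then P = I²R for the one we want.
R_total = 10.0 + 14.7 + 4.35 = 29.05 Ω
I = V / R_total = 230 / 29.05 = 7.917 A
P_R2 = I² × R2 = (7.917)² × 14.7 = 921.5 W

921 W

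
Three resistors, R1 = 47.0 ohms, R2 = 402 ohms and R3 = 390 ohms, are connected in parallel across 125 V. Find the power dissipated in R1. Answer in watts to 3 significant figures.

The supply voltage appears across each parallel branch — just use P = V²/R1.
P_R1 = V² / R1 = (125)² / 47.0 Ω = 332.4 W

332 W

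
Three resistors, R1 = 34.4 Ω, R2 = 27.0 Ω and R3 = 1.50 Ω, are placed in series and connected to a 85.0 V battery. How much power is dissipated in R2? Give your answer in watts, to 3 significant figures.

The current is common to all series resistors; compute it, then apply P = I²R for the target.
R_total = 34.4 + 27.0 + 1.50 = 62.90 Ω
I = V / R_total = 85.0 / 62.90 = 1.351 A
P_R2 = I² × R2 = (1.351)² × 27.0 = 49.31 W

49.3 W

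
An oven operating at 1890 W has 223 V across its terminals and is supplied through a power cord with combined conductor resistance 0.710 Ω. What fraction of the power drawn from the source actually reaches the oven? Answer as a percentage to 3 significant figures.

I = P / V = 1890 / 223 = 8.475 A through the power cord.
P_line = I² R_line = (8.475)² × 0.710 = 51.00 W
P_source = P_load + P_line = 1890 + 51.00 = 1941 W
η = P_load / P_source = 1890 / 1941 = 0.9737

97.4 %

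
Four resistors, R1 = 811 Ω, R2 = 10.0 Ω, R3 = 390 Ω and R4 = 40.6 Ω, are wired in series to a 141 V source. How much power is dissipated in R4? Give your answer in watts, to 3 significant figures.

Every series element carries the same I. Get I from the total resistance, then P = I² × R4.
R_total = 811 + 10.0 + 390 + 40.6 = 1252 Ω
I = V / R_total = 141 / 1252 = 0.1127 A
P_R4 = I² × R4 = (0.1127)² × 40.6 = 0.5153 W

0.515 W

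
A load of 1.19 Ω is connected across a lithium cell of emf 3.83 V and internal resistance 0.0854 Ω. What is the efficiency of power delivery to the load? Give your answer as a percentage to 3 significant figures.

93.3 %

Both r and R carry the same current, so the power split is just the resistance split: η = R/(R+r).
η = R / (R + r) = 1.19 / (1.19 + 0.0854) = 0.9330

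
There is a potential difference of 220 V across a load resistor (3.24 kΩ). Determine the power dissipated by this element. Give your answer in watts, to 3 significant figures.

14.9 W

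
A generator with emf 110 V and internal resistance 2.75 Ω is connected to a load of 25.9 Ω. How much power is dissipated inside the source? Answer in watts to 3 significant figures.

40.5 W

Internal loss is I²r, with I set by the total series resistance r+R.
I = ε / (r + R) = 110 / (2.75 + 25.9) = 3.839 A
P_int = I² r = (3.839)² × 2.75 = 40.54 W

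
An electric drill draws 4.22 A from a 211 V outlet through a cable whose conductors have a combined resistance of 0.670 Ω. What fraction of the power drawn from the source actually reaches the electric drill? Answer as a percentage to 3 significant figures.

98.7 %

The cable carries the full 4.22 A.
P_line = I² R_line = (4.220)² × 0.670 = 11.93 W
P_source = V I = 211 × 4.220 = 890.4 W; P_load = 878.5 W
η = P_load / P_source = 878.5 / 890.4 = 0.9866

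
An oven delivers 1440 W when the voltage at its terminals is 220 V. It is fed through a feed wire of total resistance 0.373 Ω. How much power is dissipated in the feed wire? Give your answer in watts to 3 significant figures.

Only the current and the line resistance are needed for the I²R loss.
I = P / V = 1440 / 220 = 6.545 A through the feed wire.
P_line = I² R_line = (6.545)² × 0.373 = 15.98 W

16.0 W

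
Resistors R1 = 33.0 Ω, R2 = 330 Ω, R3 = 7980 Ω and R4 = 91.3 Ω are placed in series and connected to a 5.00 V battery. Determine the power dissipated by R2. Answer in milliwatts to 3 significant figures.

0.116 mW

The current is common to all series resistors; compute it, then apply P = I²R for the target.
R_total = 33.0 + 330 + 7980 + 91.3 = 8434 Ω
I = V / R_total = 5.00 / 8434 = 0.0005928 A
P_R2 = I² × R2 = (0.0005928)² × 330 = 0.0001160 W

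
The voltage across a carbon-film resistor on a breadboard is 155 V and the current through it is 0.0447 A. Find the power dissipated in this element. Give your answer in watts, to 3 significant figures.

V and I are known directly — P = V I, no intermediate step needed.
P = 155 V × 0.04470 A = 6.928 W

6.93 W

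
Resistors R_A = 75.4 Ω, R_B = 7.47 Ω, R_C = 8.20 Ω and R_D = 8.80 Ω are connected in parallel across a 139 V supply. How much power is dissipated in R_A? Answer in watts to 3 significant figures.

256 W

Parallel branches share the same voltage; P = V²/R gives the branch power in one step.
P_R_A = V² / R_A = (139)² / 75.4 Ω = 256.2 W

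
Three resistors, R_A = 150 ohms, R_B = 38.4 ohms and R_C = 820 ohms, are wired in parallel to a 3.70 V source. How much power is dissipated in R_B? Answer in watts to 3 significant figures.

Parallel branches share the same voltage; P = V²/R gives the branch power in one step.
P_R_B = V² / R_B = (3.70)² / 38.4 Ω = 0.3565 W

0.357 W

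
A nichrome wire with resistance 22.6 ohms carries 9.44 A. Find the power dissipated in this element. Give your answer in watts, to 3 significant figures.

2010 W

Current and resistance are given, so P = I²R is the direct form.
P = (9.440 A)² × 22.6 Ω = 2014 W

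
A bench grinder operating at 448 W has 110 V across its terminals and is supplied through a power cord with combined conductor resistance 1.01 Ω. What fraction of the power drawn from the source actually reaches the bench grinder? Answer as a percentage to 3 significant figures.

96.4 %

I = P / V = 448 / 110 = 4.073 A through the power cord.
P_line = I² R_line = (4.073)² × 1.01 = 16.75 W
P_source = P_load + P_line = 448.0 + 16.75 = 464.8 W
η = P_load / P_source = 448.0 / 464.8 = 0.9640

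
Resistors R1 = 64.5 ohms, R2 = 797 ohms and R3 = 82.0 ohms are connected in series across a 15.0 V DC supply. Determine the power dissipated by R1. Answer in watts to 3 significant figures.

In a series string the same current flows through every resistor — find that current, then P = I²R for the one we want.
R_total = 64.5 + 797 + 82.0 = 943.5 Ω
I = V / R_total = 15.0 / 943.5 = 0.01590 A
P_R1 = I² × R1 = (0.01590)² × 64.5 = 0.01630 W

0.0163 W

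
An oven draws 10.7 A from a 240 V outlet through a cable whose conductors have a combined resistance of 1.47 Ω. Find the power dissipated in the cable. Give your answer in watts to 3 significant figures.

Only the current and the line resistance are needed for the I²R loss.
The cable carries the full 10.7 A.
P_line = I² R_line = (10.70)² × 1.47 = 168.3 W

168 W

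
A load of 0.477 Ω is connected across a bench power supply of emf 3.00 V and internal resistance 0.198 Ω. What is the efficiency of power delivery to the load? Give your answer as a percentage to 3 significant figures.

The source delivers εI, of which I²R reaches the load and I²r is lost; since I is common, η = R/(R+r).
η = R / (R + r) = 0.477 / (0.477 + 0.198) = 0.7067

70.7 %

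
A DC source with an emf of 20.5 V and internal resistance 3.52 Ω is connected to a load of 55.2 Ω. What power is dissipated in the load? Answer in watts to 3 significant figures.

6.73 W

With r and R in series, I = ε/(r+R); the load dissipates I²R.
I = ε / (r + R) = 20.5 / (3.52 + 55.2) = 0.3491 A
P_load = I² R = (0.3491)² × 55.2 = 6.728 W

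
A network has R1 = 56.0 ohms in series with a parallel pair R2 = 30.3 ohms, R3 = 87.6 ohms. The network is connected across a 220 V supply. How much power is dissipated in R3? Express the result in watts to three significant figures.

45.4 W

First combine the parallel branches into one equivalent R_p, then R1 + R_p is a series pair.
R_p = (30.3×87.6)/(30.3+87.6) = 22.51 Ω
R_total = 56.0 + 22.51 = 78.51 Ω
I = V / R_total = 220 / 78.51 = 2.802 A
Voltage across the parallel pair: V_p = I × R_p = 2.802 × 22.51 = 63.08 V
R3 is across V_p, so use P = V²/R for that branch.
P_R3 = (63.08)² / 87.6 = 45.43 W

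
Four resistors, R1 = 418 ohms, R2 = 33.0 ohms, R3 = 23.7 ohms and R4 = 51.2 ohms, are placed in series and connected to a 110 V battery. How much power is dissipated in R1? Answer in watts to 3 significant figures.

Series elements share the same current, so find I first, then use P = I²R.
R_total = 418 + 33.0 + 23.7 + 51.2 = 525.9 Ω
I = V / R_total = 110 / 525.9 = 0.2092 A
P_R1 = I² × R1 = (0.2092)² × 418 = 18.29 W

18.3 W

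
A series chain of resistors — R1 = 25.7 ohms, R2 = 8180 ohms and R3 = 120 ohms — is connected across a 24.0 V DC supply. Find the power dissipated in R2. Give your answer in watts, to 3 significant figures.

Series elements share the same current, so find I first, then use P = I²R.
R_total = 25.7 + 8180 + 120 = 8326 Ω
I = V / R_total = 24.0 / 8326 = 0.002883 A
P_R2 = I² × R2 = (0.002883)² × 8180 = 0.06797 W

0.0680 W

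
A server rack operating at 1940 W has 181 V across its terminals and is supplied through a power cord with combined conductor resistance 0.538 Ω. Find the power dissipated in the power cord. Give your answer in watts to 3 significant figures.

Only the current and the line resistance are needed for the I²R loss.
I = P / V = 1940 / 181 = 10.72 A through the power cord.
P_line = I² R_line = (10.72)² × 0.538 = 61.81 W

61.8 W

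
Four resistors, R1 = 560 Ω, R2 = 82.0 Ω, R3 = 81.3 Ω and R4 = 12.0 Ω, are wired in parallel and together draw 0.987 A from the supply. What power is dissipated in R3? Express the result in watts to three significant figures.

0.997 W

Only the total current is stated, so first find the parallel equivalent to get the voltage across the combination.
1/R_eq = 1/560 + 1/82.0 + 1/81.3 + 1/12.0 ⇒ R_eq = 9.123 Ω
V = I_total × R_eq = 0.9870 × 9.123 = 9.004 V
P_R3 = V² / R3 = (9.004)² / 81.3 = 0.9973 W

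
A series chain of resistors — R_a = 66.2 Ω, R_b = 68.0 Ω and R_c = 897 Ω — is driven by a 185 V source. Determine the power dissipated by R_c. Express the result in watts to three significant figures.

The current is common to all series resistors; compute it, then apply P = I²R for the target.
R_total = 66.2 + 68.0 + 897 = 1031 Ω
I = V / R_total = 185 / 1031 = 0.1794 A
P_R_c = I² × R_c = (0.1794)² × 897 = 28.87 W

28.9 W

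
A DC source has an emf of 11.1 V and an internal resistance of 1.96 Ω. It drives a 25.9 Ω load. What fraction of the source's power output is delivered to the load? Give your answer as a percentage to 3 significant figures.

93.0 %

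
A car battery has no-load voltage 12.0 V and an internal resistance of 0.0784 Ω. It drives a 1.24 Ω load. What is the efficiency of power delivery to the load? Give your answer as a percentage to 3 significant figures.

Efficiency is P_load / P_total. With a series r and R sharing the same I, P = I²R for each, so η = R/(R+r).
η = R / (R + r) = 1.24 / (1.24 + 0.0784) = 0.9405

94.1 %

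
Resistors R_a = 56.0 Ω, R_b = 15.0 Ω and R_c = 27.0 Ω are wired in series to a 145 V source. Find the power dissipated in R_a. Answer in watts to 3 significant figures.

123 W

Series elements share the same current, so find I first, then use P = I²R.
R_total = 56.0 + 15.0 + 27.0 = 98.00 Ω
I = V / R_total = 145 / 98.00 = 1.480 A
P_R_a = I² × R_a = (1.480)² × 56.0 = 122.6 W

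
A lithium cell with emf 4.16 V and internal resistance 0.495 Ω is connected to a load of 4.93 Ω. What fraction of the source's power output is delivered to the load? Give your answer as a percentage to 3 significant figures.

90.9 %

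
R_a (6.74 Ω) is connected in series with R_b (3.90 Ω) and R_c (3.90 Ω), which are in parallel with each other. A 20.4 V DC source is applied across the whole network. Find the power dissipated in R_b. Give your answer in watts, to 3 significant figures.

Collapse R_b‖R_c to a single equivalent, reducing the network to two series elements.
R_p = (3.90×3.90)/(3.90+3.90) = 1.950 Ω
R_total = 6.74 + 1.950 = 8.690 Ω
I = V / R_total = 20.4 / 8.690 = 2.348 A
Voltage across the parallel pair: V_p = I × R_p = 2.348 × 1.950 = 4.578 V
R_b sees V_p directly, so P = V_p² / R_b.
P_R_b = (4.578)² / 3.90 = 5.373 W

5.37 W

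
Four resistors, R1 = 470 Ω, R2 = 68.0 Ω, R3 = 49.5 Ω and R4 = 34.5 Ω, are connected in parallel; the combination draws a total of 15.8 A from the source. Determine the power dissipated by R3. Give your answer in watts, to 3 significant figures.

The branches share the same voltage, but only the total current is given — find V from the equivalent resistance first.
1/R_eq = 1/470 + 1/68.0 + 1/49.5 + 1/34.5 ⇒ R_eq = 15.15 Ω
V = I_total × R_eq = 15.80 × 15.15 = 239.3 V
P_R3 = V² / R3 = (239.3)² / 49.5 = 1157 W

1160 W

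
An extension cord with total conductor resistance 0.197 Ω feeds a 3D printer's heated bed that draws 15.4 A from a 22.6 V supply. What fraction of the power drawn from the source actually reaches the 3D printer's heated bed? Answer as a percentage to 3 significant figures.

86.6 %

The extension cord carries the full 15.4 A.
P_line = I² R_line = (15.40)² × 0.197 = 46.72 W
P_source = V I = 22.6 × 15.40 = 348.0 W; P_load = 301.3 W
η = P_load / P_source = 301.3 / 348.0 = 0.8658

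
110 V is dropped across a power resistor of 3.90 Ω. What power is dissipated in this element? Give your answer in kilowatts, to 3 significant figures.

3.10 kW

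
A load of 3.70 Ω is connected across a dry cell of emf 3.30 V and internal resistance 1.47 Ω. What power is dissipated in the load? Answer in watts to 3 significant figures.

1.51 W

The internal resistance and the load are in series, so the same I flows through both; get I from ε/(r+R), then I²R for the load.
I = ε / (r + R) = 3.30 / (1.47 + 3.70) = 0.6383 A
P_load = I² R = (0.6383)² × 3.70 = 1.507 W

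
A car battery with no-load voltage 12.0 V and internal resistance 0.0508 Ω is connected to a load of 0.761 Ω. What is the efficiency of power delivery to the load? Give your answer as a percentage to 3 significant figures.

93.7 %

η = P_load/(P_load+P_int) = I²R/(I²R+I²r) = R/(R+r) — the I² cancels for series elements.
η = R / (R + r) = 0.761 / (0.761 + 0.0508) = 0.9374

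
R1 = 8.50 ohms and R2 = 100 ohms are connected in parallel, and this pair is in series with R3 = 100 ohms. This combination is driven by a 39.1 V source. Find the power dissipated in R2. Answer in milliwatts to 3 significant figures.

80.7 mW

First find R_p for the parallel pair, then treat R_p + R3 as a series loop.
R_p = (8.50×100)/(8.50+100) = 7.834 Ω
R_total = R_p + 100 = 7.834 + 100 = 107.8 Ω
I = V / R_total = 39.1 / 107.8 = 0.3626 A
Voltage across the parallel pair: V_p = I × R_p = 0.3626 × 7.834 = 2.841 V
R2 sits across V_p; its power is V_p²/R.
P_R2 = (2.841)² / 100 = 0.08069 W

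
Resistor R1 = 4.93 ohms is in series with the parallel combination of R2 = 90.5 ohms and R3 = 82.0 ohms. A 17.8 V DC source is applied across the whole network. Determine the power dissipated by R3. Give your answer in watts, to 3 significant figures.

First combine the parallel branches into one equivalent R_p, then R1 + R_p is a series pair.
R_p = (90.5×82.0)/(90.5+82.0) = 43.02 Ω
R_total = 4.93 + 43.02 = 47.95 Ω
I = V / R_total = 17.8 / 47.95 = 0.3712 A
Voltage across the parallel pair: V_p = I × R_p = 0.3712 × 43.02 = 15.97 V
R3 sees V_p directly, so P = V_p² / R3.
P_R3 = (15.97)² / 82.0 = 3.110 W

3.11 W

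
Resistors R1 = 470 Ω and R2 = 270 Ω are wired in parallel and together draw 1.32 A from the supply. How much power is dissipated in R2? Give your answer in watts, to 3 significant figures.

190 W

Only the total current is stated, so first find the parallel equivalent to get the voltage across the combination.
1/R_eq = 1/470 + 1/270 ⇒ R_eq = 171.5 Ω
V = I_total × R_eq = 1.320 × 171.5 = 226.4 V
P_R2 = V² / R2 = (226.4)² / 270 = 189.8 W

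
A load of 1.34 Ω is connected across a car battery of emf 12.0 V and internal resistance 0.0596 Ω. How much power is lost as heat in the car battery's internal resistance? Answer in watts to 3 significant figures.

r is in series with the load, so it carries the full circuit current — the loss in it is I²r.
I = ε / (r + R) = 12.0 / (0.0596 + 1.34) = 8.574 A
P_int = I² r = (8.574)² × 0.0596 = 4.381 W

4.38 W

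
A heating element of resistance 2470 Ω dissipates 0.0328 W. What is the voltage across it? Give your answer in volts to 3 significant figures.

9.00 V

The two known quantities fix the third via V = √(P R).
V = √(0.0328 × 2470) = 9.001 V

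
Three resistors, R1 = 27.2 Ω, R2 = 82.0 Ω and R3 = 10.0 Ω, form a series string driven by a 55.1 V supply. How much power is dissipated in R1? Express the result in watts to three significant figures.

In a series string the same current flows through every resistor — find that current, then P = I²R for the one we want.
R_total = 27.2 + 82.0 + 10.0 = 119.2 Ω
I = V / R_total = 55.1 / 119.2 = 0.4622 A
P_R1 = I² × R1 = (0.4622)² × 27.2 = 5.812 W

5.81 W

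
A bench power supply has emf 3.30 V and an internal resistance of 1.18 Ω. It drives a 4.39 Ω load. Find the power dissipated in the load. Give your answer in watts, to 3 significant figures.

1.54 W

Find the circuit current first, then P = I²R for the load (series elements share I).
I = ε / (r + R) = 3.30 / (1.18 + 4.39) = 0.5925 A
P_load = I² R = (0.5925)² × 4.39 = 1.541 W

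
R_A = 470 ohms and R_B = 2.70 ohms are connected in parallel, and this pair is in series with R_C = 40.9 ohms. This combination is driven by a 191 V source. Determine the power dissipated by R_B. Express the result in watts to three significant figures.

First find R_p for the parallel pair, then treat R_p + R_C as a series loop.
R_p = (470×2.70)/(470+2.70) = 2.685 Ω
R_total = R_p + 40.9 = 2.685 + 40.9 = 43.58 Ω
I = V / R_total = 191 / 43.58 = 4.382 A
Voltage across the parallel pair: V_p = I × R_p = 4.382 × 2.685 = 11.76 V
R_B has V_p across it, so P = V_p²/R_B.
P_R_B = (11.76)² / 2.70 = 51.26 W

51.3 W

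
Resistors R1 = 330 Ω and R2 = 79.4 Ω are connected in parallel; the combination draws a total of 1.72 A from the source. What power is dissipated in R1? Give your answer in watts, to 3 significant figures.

Parallel branches share V, not I — compute V via R_eq, then use V²/R for the target branch.
1/R_eq = 1/330 + 1/79.4 ⇒ R_eq = 64.00 Ω
V = I_total × R_eq = 1.720 × 64.00 = 110.1 V
P_R1 = V² / R1 = (110.1)² / 330 = 36.72 W

36.7 W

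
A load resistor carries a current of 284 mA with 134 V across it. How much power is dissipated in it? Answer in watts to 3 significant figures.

38.1 W

V and I are known directly — P = V I, no intermediate step needed.
P = 134 V × 0.2840 A = 38.06 W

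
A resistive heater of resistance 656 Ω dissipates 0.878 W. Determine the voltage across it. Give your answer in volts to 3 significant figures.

24.0 V

Inverting the appropriate power form: V = √(P R).
V = √(0.878 × 656) = 24.00 V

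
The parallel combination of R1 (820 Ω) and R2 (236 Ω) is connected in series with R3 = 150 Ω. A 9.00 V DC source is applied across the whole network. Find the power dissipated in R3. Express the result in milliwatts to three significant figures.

109 mW

Collapse the R1‖R2 pair into one equivalent R_p; then R_p and R3 form a series string.
R_p = (820×236)/(820+236) = 183.3 Ω
R_total = R_p + 150 = 183.3 + 150 = 333.3 Ω
I = V / R_total = 9.00 / 333.3 = 0.02701 A
R3 carries the full series current, so P = I²R.
P_R3 = (0.02701)² × 150 = 0.1094 W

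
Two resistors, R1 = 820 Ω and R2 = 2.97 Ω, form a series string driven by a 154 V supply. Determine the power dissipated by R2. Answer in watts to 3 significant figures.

0.104 W

The current is common to all series resistors; compute it, then apply P = I²R for the target.
R_total = 820 + 2.97 = 823.0 Ω
I = V / R_total = 154 / 823.0 = 0.1871 A
P_R2 = I² × R2 = (0.1871)² × 2.97 = 0.1040 W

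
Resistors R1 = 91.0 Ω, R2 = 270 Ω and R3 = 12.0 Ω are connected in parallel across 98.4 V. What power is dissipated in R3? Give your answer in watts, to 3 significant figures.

Each parallel branch sees the full supply voltage, so P = V²/R applies directly to the target branch.
P_R3 = V² / R3 = (98.4)² / 12.0 Ω = 806.9 W

807 W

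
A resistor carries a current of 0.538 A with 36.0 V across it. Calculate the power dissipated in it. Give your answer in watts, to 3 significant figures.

19.4 W

Since both terminal voltage and current are stated, P = V I gives the power in one step.
P = 36.0 V × 0.5380 A = 19.37 W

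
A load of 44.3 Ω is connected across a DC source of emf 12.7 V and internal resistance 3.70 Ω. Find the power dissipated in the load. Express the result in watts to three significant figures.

3.10 W

Find the circuit current first, then P = I²R for the load (series elements share I).
I = ε / (r + R) = 12.7 / (3.70 + 44.3) = 0.2646 A
P_load = I² R = (0.2646)² × 44.3 = 3.101 W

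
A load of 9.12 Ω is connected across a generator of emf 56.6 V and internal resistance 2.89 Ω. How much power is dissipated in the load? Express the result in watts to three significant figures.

203 W

Load and internal resistance form a series loop — compute the loop current, then the load power via I²R.
I = ε / (r + R) = 56.6 / (2.89 + 9.12) = 4.713 A
P_load = I² R = (4.713)² × 9.12 = 202.6 W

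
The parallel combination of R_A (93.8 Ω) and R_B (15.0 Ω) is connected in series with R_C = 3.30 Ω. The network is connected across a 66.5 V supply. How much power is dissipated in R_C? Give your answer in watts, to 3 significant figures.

First find R_p for the parallel pair, then treat R_p + R_C as a series loop.
R_p = (93.8×15.0)/(93.8+15.0) = 12.93 Ω
R_total = R_p + 3.30 = 12.93 + 3.30 = 16.23 Ω
I = V / R_total = 66.5 / 16.23 = 4.097 A
R_C carries the full series current, so P = I²R.
P_R_C = (4.097)² × 3.30 = 55.39 W

55.4 W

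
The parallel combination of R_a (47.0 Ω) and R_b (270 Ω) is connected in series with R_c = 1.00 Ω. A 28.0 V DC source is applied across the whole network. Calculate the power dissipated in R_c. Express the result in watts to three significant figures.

0.466 W

Combine R_a and R_b into their parallel equivalent first, reducing the network to two series resistors.
R_p = (47.0×270)/(47.0+270) = 40.03 Ω
R_total = R_p + 1.00 = 40.03 + 1.00 = 41.03 Ω
I = V / R_total = 28.0 / 41.03 = 0.6824 A
R_c carries the full series current, so P = I²R.
P_R_c = (0.6824)² × 1.00 = 0.4657 W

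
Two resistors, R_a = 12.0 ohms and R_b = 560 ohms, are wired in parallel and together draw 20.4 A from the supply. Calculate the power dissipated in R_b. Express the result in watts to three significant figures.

The branches share the same voltage, but only the total current is given — find V from the equivalent resistance first.
1/R_eq = 1/12.0 + 1/560 ⇒ R_eq = 11.75 Ω
V = I_total × R_eq = 20.40 × 11.75 = 239.7 V
P_R_b = V² / R_b = (239.7)² / 560 = 102.6 W

103 W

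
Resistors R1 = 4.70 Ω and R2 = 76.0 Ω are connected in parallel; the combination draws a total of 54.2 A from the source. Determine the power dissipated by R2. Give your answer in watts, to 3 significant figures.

The branches share the same voltage, but only the total current is given — find V from the equivalent resistance first.
1/R_eq = 1/4.70 + 1/76.0 ⇒ R_eq = 4.426 Ω
V = I_total × R_eq = 54.20 × 4.426 = 239.9 V
P_R2 = V² / R2 = (239.9)² / 76.0 = 757.3 W

757 W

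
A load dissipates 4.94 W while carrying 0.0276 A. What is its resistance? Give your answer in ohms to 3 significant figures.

From P = V I = I²R = V²/R, with the two given quantities we get R = P / I².
R = 4.94 / (0.02760)² = 6485 Ω

6480 Ω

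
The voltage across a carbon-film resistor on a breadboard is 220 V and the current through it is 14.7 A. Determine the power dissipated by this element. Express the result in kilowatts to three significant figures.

3.23 kW

V and I are known directly — P = V I, no intermediate step needed.
P = 220 V × 14.70 A = 3234 W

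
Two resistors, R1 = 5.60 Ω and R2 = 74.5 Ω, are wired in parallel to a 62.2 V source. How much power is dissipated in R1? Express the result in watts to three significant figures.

691 W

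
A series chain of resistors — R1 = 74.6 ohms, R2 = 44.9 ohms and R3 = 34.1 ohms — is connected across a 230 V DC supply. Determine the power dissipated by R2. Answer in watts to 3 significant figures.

101 W

In a series string the same current flows through every resistor — find that current, then P = I²R for the one we want.
R_total = 74.6 + 44.9 + 34.1 = 153.6 Ω
I = V / R_total = 230 / 153.6 = 1.497 A
P_R2 = I² × R2 = (1.497)² × 44.9 = 100.7 W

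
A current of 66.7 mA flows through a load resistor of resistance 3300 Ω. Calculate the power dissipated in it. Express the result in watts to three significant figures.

With I and R stated, P = I²R applies in one step.
P = (0.06670 A)² × 3300 Ω = 14.68 W

14.7 W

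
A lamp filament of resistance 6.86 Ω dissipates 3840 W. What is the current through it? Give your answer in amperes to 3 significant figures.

23.7 A

Inverting the appropriate power form: I = √(P / R).
I = √(3840 / 6.86) = 23.66 A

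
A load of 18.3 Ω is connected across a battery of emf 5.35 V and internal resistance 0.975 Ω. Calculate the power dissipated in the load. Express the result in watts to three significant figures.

With r and R in series, I = ε/(r+R); the load dissipates I²R.
I = ε / (r + R) = 5.35 / (0.975 + 18.3) = 0.2776 A
P_load = I² R = (0.2776)² × 18.3 = 1.410 W

1.41 W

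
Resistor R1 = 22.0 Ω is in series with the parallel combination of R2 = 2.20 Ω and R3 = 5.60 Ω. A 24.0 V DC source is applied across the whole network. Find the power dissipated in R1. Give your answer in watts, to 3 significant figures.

Replace R2 and R3 with their parallel equivalent so the circuit becomes R1 in series with R_p.
R_p = (2.20×5.60)/(2.20+5.60) = 1.579 Ω
R_total = 22.0 + 1.579 = 23.58 Ω
I = V / R_total = 24.0 / 23.58 = 1.018 A
R1 carries the full series current, so P = I²R.
P_R1 = (1.018)² × 22.0 = 22.79 W

22.8 W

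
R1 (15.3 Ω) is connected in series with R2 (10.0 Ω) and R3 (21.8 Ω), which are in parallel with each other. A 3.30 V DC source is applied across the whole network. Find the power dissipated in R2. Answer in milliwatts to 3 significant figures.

Collapse R2‖R3 to a single equivalent, reducing the network to two series elements.
R_p = (10.0×21.8)/(10.0+21.8) = 6.855 Ω
R_total = 15.3 + 6.855 = 22.16 Ω
I = V / R_total = 3.30 / 22.16 = 0.1489 A
Voltage across the parallel pair: V_p = I × R_p = 0.1489 × 6.855 = 1.021 V
R2 is across V_p, so use P = V²/R for that branch.
P_R2 = (1.021)² / 10.0 = 0.1043 W

104 mW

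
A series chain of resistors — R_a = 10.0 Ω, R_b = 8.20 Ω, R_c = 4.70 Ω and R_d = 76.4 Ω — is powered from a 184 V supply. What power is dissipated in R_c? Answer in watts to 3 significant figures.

Since the resistors are in series they all carry the loop current I = V/R_total; the power in any one is I²R.
R_total = 10.0 + 8.20 + 4.70 + 76.4 = 99.30 Ω
I = V / R_total = 184 / 99.30 = 1.853 A
P_R_c = I² × R_c = (1.853)² × 4.70 = 16.14 W

16.1 W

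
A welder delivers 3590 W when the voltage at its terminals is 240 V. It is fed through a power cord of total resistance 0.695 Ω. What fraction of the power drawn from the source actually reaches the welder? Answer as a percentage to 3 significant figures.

95.8 %

I = P / V = 3590 / 240 = 14.96 A through the power cord.
P_line = I² R_line = (14.96)² × 0.695 = 155.5 W
P_source = P_load + P_line = 3590 + 155.5 = 3746 W
η = P_load / P_source = 3590 / 3746 = 0.9585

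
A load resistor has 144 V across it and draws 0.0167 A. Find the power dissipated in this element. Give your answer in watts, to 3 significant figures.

2.40 W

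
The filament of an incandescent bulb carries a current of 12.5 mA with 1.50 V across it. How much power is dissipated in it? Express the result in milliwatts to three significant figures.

With V and I both given, power follows immediately from P = V I.
P = 1.50 V × 0.01250 A = 0.01875 W

18.8 mW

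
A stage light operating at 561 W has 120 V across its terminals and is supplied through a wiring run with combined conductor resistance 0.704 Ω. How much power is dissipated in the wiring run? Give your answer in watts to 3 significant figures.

15.4 W

Only the current and the line resistance are needed for the I²R loss.
I = P / V = 561 / 120 = 4.675 A through the wiring run.
P_line = I² R_line = (4.675)² × 0.704 = 15.39 W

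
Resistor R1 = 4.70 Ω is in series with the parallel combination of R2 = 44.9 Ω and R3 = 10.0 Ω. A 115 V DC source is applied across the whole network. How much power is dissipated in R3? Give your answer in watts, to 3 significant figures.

First combine the parallel branches into one equivalent R_p, then R1 + R_p is a series pair.
R_p = (44.9×10.0)/(44.9+10.0) = 8.179 Ω
R_total = 4.70 + 8.179 = 12.88 Ω
I = V / R_total = 115 / 12.88 = 8.930 A
Voltage across the parallel pair: V_p = I × R_p = 8.930 × 8.179 = 73.03 V
R3 is across V_p, so use P = V²/R for that branch.
P_R3 = (73.03)² / 10.0 = 533.4 W

533 W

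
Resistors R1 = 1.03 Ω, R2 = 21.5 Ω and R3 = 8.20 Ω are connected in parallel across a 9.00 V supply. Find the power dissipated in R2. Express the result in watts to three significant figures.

3.77 W

The supply voltage appears across each parallel branch — just use P = V²/R2.
P_R2 = V² / R2 = (9.00)² / 21.5 Ω = 3.767 W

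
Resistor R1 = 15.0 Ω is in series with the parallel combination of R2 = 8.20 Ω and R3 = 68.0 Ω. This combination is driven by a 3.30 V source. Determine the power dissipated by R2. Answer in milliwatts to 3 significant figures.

143 mW

First combine the parallel branches into one equivalent R_p, then R1 + R_p is a series pair.
R_p = (8.20×68.0)/(8.20+68.0) = 7.318 Ω
R_total = 15.0 + 7.318 = 22.32 Ω
I = V / R_total = 3.30 / 22.32 = 0.1479 A
Voltage across the parallel pair: V_p = I × R_p = 0.1479 × 7.318 = 1.082 V
R2 sees V_p directly, so P = V_p² / R2.
P_R2 = (1.082)² / 8.20 = 0.1428 W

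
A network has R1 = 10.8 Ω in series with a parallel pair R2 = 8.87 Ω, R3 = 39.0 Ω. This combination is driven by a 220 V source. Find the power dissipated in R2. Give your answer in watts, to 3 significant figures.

877 W

Collapse R2‖R3 to a single equivalent, reducing the network to two series elements.
R_p = (8.87×39.0)/(8.87+39.0) = 7.226 Ω
R_total = 10.8 + 7.226 = 18.03 Ω
I = V / R_total = 220 / 18.03 = 12.20 A
Voltage across the parallel pair: V_p = I × R_p = 12.20 × 7.226 = 88.19 V
R2 is across V_p, so use P = V²/R for that branch.
P_R2 = (88.19)² / 8.87 = 876.9 W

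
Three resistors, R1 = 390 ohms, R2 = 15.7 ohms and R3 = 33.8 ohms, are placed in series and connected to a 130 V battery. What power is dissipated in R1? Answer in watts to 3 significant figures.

34.1 W

Every series element carries the same I. Get I from the total resistance, then P = I² × R1.
R_total = 390 + 15.7 + 33.8 = 439.5 Ω
I = V / R_total = 130 / 439.5 = 0.2958 A
P_R1 = I² × R1 = (0.2958)² × 390 = 34.12 W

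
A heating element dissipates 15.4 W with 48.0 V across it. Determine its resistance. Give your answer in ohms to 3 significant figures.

150 Ω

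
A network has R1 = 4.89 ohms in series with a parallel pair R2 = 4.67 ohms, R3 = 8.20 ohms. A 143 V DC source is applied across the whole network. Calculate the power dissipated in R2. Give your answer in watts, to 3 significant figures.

Replace R2 and R3 with their parallel equivalent so the circuit becomes R1 in series with R_p.
R_p = (4.67×8.20)/(4.67+8.20) = 2.975 Ω
R_total = 4.89 + 2.975 = 7.865 Ω
I = V / R_total = 143 / 7.865 = 18.18 A
Voltage across the parallel pair: V_p = I × R_p = 18.18 × 2.975 = 54.10 V
With V_p across R2, its power is V_p²/R2.
P_R2 = (54.10)² / 4.67 = 626.6 W

627 W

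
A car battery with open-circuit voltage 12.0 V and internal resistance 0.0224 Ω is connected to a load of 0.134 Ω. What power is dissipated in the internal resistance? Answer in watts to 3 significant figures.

132 W

r is in series with the load, so it carries the full circuit current — the loss in it is I²r.
I = ε / (r + R) = 12.0 / (0.0224 + 0.134) = 76.73 A
P_int = I² r = (76.73)² × 0.0224 = 131.9 W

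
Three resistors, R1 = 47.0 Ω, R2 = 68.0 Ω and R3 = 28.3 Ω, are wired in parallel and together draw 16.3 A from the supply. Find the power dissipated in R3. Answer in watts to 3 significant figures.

1850 W

We need the common branch voltage; get it from I_total × R_eq, then P = V²/R for the branch.
1/R_eq = 1/47.0 + 1/68.0 + 1/28.3 ⇒ R_eq = 14.02 Ω
V = I_total × R_eq = 16.30 × 14.02 = 228.6 V
P_R3 = V² / R3 = (228.6)² / 28.3 = 1846 W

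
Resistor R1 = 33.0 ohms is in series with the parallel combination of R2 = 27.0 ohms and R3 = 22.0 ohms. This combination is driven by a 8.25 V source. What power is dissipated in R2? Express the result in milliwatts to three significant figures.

Collapse R2‖R3 to a single equivalent, reducing the network to two series elements.
R_p = (27.0×22.0)/(27.0+22.0) = 12.12 Ω
R_total = 33.0 + 12.12 = 45.12 Ω
I = V / R_total = 8.25 / 45.12 = 0.1828 A
Voltage across the parallel pair: V_p = I × R_p = 0.1828 × 12.12 = 2.216 V
R2 sees V_p directly, so P = V_p² / R2.
P_R2 = (2.216)² / 27.0 = 0.1819 W

182 mW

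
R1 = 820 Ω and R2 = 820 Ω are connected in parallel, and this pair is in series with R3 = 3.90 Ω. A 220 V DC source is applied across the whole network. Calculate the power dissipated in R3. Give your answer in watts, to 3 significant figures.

1.10 W

First find R_p for the parallel pair, then treat R_p + R3 as a series loop.
R_p = (820×820)/(820+820) = 410.0 Ω
R_total = R_p + 3.90 = 410.0 + 3.90 = 413.9 Ω
I = V / R_total = 220 / 413.9 = 0.5315 A
R3 carries the full series current, so P = I²R.
P_R3 = (0.5315)² × 3.90 = 1.102 W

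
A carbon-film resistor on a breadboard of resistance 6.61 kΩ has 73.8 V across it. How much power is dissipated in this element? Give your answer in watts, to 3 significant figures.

With V across and R both known, P = V²/R gives the dissipation directly.
P = (73.8 V)² / 6610 Ω = 0.8240 W

0.824 W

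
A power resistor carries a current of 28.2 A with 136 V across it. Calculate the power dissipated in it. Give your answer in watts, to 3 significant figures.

Both the voltage across and the current through the element are known, so P = V I applies directly.
P = 136 V × 28.20 A = 3835 W

3840 W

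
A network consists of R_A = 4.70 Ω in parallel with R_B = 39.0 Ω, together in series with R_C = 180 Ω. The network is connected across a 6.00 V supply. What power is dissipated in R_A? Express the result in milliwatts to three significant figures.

Collapse the R_A‖R_B pair into one equivalent R_p; then R_p and R_C form a series string.
R_p = (4.70×39.0)/(4.70+39.0) = 4.195 Ω
R_total = R_p + 180 = 4.195 + 180 = 184.2 Ω
I = V / R_total = 6.00 / 184.2 = 0.03257 A
Voltage across the parallel pair: V_p = I × R_p = 0.03257 × 4.195 = 0.1366 V
R_A has V_p across it, so P = V_p²/R_A.
P_R_A = (0.1366)² / 4.70 = 0.003972 W

3.97 mW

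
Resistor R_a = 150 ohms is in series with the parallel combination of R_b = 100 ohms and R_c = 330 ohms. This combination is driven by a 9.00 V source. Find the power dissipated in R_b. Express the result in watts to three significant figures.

Replace R_b and R_c with their parallel equivalent so the circuit becomes R_a in series with R_p.
R_p = (100×330)/(100+330) = 76.74 Ω
R_total = 150 + 76.74 = 226.7 Ω
I = V / R_total = 9.00 / 226.7 = 0.03969 A
Voltage across the parallel pair: V_p = I × R_p = 0.03969 × 76.74 = 3.046 V
With V_p across R_b, its power is V_p²/R_b.
P_R_b = (3.046)² / 100 = 0.09279 W

0.0928 W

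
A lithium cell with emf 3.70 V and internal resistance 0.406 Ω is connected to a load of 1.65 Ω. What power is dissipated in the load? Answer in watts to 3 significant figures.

Load and internal resistance form a series loop — compute the loop current, then the load power via I²R.
I = ε / (r + R) = 3.70 / (0.406 + 1.65) = 1.800 A
P_load = I² R = (1.800)² × 1.65 = 5.344 W

5.34 W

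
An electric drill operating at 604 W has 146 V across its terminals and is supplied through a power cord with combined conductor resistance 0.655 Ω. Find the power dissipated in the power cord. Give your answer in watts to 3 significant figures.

11.2 W

Line loss is just I²R for the cable — we know both I and R_line directly.
I = P / V = 604 / 146 = 4.137 A through the power cord.
P_line = I² R_line = (4.137)² × 0.655 = 11.21 W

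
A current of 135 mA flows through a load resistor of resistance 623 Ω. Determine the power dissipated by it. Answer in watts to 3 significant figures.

Knowing I and R, the power is just I²R — no need to find V first.
P = (0.1350 A)² × 623 Ω = 11.35 W

11.4 W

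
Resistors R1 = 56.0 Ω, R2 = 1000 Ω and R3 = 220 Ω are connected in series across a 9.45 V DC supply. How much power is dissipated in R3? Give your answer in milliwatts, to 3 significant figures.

The current is common to all series resistors; compute it, then apply P = I²R for the target.
R_total = 56.0 + 1000 + 220 = 1276 Ω
I = V / R_total = 9.45 / 1276 = 0.007406 A
P_R3 = I² × R3 = (0.007406)² × 220 = 0.01207 W

12.1 mW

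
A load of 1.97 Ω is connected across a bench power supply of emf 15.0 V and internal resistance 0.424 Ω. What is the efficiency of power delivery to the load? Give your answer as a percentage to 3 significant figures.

82.3 %

Efficiency is P_load / P_total. With a series r and R sharing the same I, P = I²R for each, so η = R/(R+r).
η = R / (R + r) = 1.97 / (1.97 + 0.424) = 0.8229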